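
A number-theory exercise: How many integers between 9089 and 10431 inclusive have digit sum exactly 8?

30

The integers in [9089, 10431] that have digit sum exactly 8: 10007, 10016, 10025, 10034, 10043, 10052, …, 10421, 10430.
30 qualify.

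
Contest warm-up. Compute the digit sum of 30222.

9

3+0+2+2+2 = 9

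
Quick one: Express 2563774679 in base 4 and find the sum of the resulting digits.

20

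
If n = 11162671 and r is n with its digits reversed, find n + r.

28788782

Reverse of 11162671 is 17626111.
11162671 + 17626111 = 28788782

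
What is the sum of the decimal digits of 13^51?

13^51 = 647307989872865201422284359961937038113215496061434545237
Sum of its 57 digits: 253.

253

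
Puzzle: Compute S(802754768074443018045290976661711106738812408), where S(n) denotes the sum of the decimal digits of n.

8+0+2+7+5+4+7+6+8+0+7+4+4+4+3+0+1+8+0+4+5+2+9+0+9+7+6+6+6+1+7+1+1+1+0+6+7+3+8+8+1+2+4+0+8 = 190

190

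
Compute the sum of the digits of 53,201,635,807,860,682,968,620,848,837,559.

5+3+2+0+1+6+3+5+8+0+7+8+6+0+6+8+2+9+6+8+6+2+0+8+4+8+8+3+7+5+5+9 = 158

158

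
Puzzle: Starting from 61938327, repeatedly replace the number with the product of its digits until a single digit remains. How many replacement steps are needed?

3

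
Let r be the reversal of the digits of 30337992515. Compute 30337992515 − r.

Reverse of 30337992515 is 51529973303.
30337992515 − 51529973303 = -21191980788

-21191980788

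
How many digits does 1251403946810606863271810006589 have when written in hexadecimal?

1251403946810606863271810006589 in base 16 is FCB81155173218044A81F7E3D, which has 25 digits.

25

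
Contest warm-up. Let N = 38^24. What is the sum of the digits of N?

38^24 = 82187603825523214603738912597460647936
Sum of its 38 digits: 172.

172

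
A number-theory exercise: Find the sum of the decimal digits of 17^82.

17^82 = 78851789346805766062788892749630430175353353661150360859161996580258019826310450330842376090831289889
Sum of its 101 digits: 469.

469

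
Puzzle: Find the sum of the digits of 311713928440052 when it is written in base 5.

311713928440052 in base 5 is 311324110111140040202.
Digit sum: 3+1+1+3+2+4+1+1+0+1+1+1+1+4+0+0+4+0+2+0+2 = 32.

32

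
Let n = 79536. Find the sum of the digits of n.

7+9+5+3+6 = 30

30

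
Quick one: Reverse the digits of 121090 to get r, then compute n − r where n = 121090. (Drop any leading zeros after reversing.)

Reverse of 121090 is 90121.
121090 − 90121 = 30969

30969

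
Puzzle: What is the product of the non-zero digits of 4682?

4×6×8×2 = 384

384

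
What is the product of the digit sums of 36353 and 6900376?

620

S(36353) = 3+6+3+5+3 = 20.
S(6900376) = 6+9+0+0+3+7+6 = 31.
20 · 31 = 620.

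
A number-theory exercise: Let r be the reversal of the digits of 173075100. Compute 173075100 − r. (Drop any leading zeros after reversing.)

171504729

Reverse of 173075100 is 1570371.
173075100 − 1570371 = 171504729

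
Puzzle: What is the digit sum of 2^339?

2^339 = 1119872371088902105278721140284222139060822748617324767449994550481895935590080472690438746635803557888
Sum of its 103 digits: 467.

467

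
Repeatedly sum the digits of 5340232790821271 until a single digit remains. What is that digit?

2

5+3+4+0+2+3+2+7+9+0+8+2+1+2+7+1 = 56
5+6 = 11
1+1 = 2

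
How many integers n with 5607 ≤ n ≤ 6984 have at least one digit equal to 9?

413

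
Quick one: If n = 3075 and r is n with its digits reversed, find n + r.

8778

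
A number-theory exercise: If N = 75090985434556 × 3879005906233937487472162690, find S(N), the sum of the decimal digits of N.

75090985434556 × 3879005906233937487472162690 = 291278376005569296952104795278302779915640
Sum of its 42 digits: 199.

199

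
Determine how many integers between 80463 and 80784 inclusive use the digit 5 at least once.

140

The integers in [80463, 80784] that use the digit 5 at least once: 80465, 80475, 80485, 80495, 80500, 80501, …, 80765, 80775.
140 qualify.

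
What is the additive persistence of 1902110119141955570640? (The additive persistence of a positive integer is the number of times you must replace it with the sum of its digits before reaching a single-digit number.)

1902110119141955570640 → 72 → 9 (2 steps)

2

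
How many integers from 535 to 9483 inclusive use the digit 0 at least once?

The integers in [535, 9483] that use the digit 0 at least once: 540, 550, 560, 570, 580, 590, …, 9470, 9480.
2425 qualify.

2425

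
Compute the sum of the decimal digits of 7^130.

493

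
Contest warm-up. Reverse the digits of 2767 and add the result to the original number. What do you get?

Reverse of 2767 is 7672.
2767 + 7672 = 10439

10439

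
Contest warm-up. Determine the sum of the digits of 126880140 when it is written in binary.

126880140 in base 2 is 111100100000000100110001100.
Digit sum: 1+1+1+1+0+0+1+0+0+0+0+0+0+0+0+1+0+0+1+1+0+0+0+1+1+0+0 = 10.

10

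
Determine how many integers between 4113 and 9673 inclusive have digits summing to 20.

The integers in [4113, 9673] that have digits summing to 20: 4169, 4178, 4187, 4196, 4259, 4268, …, 9641, 9650.
419 qualify.

419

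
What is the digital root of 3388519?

3+3+8+8+5+1+9 = 37
3+7 = 10
1+0 = 1
(Equivalently, 3388519 mod 9 = 1.)

1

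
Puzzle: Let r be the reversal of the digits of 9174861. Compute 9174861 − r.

7490142

Reverse of 9174861 is 1684719.
9174861 − 1684719 = 7490142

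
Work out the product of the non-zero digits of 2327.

2×3×2×7 = 84

84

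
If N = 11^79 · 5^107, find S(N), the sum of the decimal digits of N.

11^79 · 5^107 = 11476582723954584217845838233488043624739250452620941273810285886235274994473897255026503479991845874803746020207501597754085054248207597993314266204833984375
Sum of its 158 digits: 724.

724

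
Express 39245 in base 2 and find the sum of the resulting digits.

8

39245 in base 2 is 1001100101001101.
Digit sum: 1+0+0+1+1+0+0+1+0+1+0+0+1+1+0+1 = 8.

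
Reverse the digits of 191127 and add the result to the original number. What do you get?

912318

Reverse of 191127 is 721191.
191127 + 721191 = 912318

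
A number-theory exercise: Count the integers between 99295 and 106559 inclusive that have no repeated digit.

The integers in [99295, 106559] that have no repeated digit: 102345, 102346, 102347, 102348, 102349, 102354, …, 106548, 106549.
945 qualify.

945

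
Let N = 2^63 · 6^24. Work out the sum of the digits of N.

2^63 · 6^24 = 43703853935830110189947501702144851968
Sum of its 38 digits: 162.

162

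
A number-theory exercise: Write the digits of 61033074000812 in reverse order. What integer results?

Reversing 61033074000812 gives 21800047033016.

21800047033016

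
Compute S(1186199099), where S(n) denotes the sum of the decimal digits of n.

1+1+8+6+1+9+9+0+9+9 = 53

53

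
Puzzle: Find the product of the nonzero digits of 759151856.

378000

7×5×9×1×5×1×8×5×6 = 378000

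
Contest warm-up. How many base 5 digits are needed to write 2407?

5

2407 in base 5 is 34112, which has 5 digits.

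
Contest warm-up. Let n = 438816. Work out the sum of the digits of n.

4+3+8+8+1+6 = 30

30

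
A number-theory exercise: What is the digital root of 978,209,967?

9+7+8+2+0+9+9+6+7 = 57
5+7 = 12
1+2 = 3
(Equivalently, 978,209,967 mod 9 = 3.)

3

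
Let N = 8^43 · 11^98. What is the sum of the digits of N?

635

8^43 · 11^98 = 775090807374316375465022219268033793526451713064917979006474342936891031440933403825928285541439818277744193368077633249059104755935998902272
Sum of its 141 digits: 635.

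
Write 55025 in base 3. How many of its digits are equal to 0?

55025 in base 3 is 2210110222.
The digit 0 appears 2 times.

2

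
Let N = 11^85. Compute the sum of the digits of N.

407

11^85 = 32989690295920386835890134305346271024600891770176817346352641662914097799127234258677851
Sum of its 89 digits: 407.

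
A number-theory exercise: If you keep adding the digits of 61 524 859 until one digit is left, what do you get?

4

6+1+5+2+4+8+5+9 = 40
4+0 = 4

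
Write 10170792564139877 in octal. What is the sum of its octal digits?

68

10170792564139877 in base 8 is 441044405567523545.
Digit sum: 4+4+1+0+4+4+4+0+5+5+6+7+5+2+3+5+4+5 = 68.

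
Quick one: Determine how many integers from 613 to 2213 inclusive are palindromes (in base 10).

The integers in [613, 2213] that are palindromes (in base 10): 616, 626, 636, 646, 656, 666, …, 2002, 2112.
51 qualify.

51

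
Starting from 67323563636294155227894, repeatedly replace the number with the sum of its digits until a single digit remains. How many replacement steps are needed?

67323563636294155227894 → 108 → 9 (2 steps)

2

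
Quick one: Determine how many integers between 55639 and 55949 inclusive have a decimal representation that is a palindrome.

The integers in [55639, 55949] that have a decimal representation that is a palindrome: 55655, 55755, 55855.
3 qualify.

3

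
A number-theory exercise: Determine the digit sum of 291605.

2+9+1+6+0+5 = 23

23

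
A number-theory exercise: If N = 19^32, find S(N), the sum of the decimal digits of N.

19^32 = 83198449060887472631428936505541918917761
Sum of its 41 digits: 199.

199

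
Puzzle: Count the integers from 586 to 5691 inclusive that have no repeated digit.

The integers in [586, 5691] that have no repeated digit: 586, 587, 589, 590, 591, 592, …, 5690, 5691.
2646 qualify.

2646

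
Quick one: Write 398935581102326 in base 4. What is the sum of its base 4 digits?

38

398935581102326 in base 4 is 1122231101231212121003312.
Digit sum: 1+1+2+2+2+3+1+1+0+1+2+3+1+2+1+2+1+2+1+0+0+3+3+1+2 = 38.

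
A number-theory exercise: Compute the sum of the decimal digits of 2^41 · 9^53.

288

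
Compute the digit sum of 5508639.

36

5+5+0+8+6+3+9 = 36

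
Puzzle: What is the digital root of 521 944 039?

1

5+2+1+9+4+4+0+3+9 = 37
3+7 = 10
1+0 = 1
(Equivalently, 521 944 039 mod 9 = 1.)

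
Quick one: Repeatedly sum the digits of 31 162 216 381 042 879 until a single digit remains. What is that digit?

1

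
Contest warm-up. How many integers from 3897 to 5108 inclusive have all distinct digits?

623

The integers in [3897, 5108] that have all distinct digits: 3897, 3901, 3902, 3904, 3905, 3906, …, 5107, 5108.
623 qualify.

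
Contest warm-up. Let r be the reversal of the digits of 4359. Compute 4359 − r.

-5175

Reverse of 4359 is 9534.
4359 − 9534 = -5175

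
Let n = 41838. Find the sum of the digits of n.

4+1+8+3+8 = 24

24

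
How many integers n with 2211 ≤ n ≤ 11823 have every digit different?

4256

The integers in [2211, 11823] that have every digit different: 2301, 2304, 2305, 2306, 2307, 2308, …, 10986, 10987.
4256 qualify.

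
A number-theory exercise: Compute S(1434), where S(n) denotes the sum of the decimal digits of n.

1+4+3+4 = 12

12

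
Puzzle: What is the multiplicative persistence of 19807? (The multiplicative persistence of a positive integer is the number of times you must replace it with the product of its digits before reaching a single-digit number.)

1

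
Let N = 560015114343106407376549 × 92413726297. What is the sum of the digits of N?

145

560015114343106407376549 × 92413726297 = 51753083499086994480043381102409053
Sum of its 35 digits: 145.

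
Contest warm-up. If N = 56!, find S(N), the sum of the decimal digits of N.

333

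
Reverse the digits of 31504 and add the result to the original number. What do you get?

Reverse of 31504 is 40513.
31504 + 40513 = 72017

72017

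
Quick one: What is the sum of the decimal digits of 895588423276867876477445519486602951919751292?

241

8+9+5+5+8+8+4+2+3+2+7+6+8+6+7+8+7+6+4+7+7+4+4+5+5+1+9+4+8+6+6+0+2+9+5+1+9+1+9+7+5+1+2+9+2 = 241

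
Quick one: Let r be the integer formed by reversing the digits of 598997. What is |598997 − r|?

Reverse of 598997 is 799895.
|598997 − 799895| = 200898

200898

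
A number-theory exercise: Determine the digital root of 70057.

1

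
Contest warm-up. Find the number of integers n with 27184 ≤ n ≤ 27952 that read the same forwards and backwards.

The integers in [27184, 27952] that read the same forwards and backwards: 27272, 27372, 27472, 27572, 27672, 27772, 27872.
7 qualify.

7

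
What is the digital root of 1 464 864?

1+4+6+4+8+6+4 = 33
3+3 = 6

6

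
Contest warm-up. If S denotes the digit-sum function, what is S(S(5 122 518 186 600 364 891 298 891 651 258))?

5

First digit sum: 140.
1+4+0 = 5.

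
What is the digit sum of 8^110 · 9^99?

864

8^110 · 9^99 = 64551598853473772882170838959256663516608822586256153331791044256444392243938512629407652429597163211766803528818235203268184773259269500117335157873725109417823629004937347667207126803374145536
Sum of its 194 digits: 864.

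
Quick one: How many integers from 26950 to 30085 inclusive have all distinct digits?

1026

The integers in [26950, 30085] that have all distinct digits: 26950, 26951, 26953, 26954, 26957, 26958, …, 29875, 29876.
1026 qualify.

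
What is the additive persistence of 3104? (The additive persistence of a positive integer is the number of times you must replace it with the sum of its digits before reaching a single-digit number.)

1

3104 → 8 (1 step)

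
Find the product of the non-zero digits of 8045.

160

8×4×5 = 160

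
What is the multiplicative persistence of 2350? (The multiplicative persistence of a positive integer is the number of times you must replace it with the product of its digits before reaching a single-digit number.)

1

2350 → 0 (1 step)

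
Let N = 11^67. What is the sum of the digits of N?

326

11^67 = 5933485776103976088902320649515259089061404869973722058349047253726771
Sum of its 70 digits: 326.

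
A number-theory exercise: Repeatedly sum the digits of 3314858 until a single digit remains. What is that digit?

5

3+3+1+4+8+5+8 = 32
3+2 = 5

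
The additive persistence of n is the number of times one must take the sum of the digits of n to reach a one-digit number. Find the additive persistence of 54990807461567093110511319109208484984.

2

54990807461567093110511319109208484984 → 162 → 9 (2 steps)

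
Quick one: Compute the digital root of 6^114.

9

The digital root of n equals n mod 9 (or 9 when 9 | n), so we need 6^114 mod 9.
6^114 ≡ 0 (mod 9), so the digital root is 9.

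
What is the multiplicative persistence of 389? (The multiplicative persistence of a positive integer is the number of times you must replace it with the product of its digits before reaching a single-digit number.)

389 → 216 → 12 → 2 (3 steps)

3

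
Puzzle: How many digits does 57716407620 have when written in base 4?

57716407620 in base 4 is 311300022213311010, which has 18 digits.

18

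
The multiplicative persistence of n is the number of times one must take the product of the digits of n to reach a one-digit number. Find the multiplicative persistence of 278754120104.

1

278754120104 → 0 (1 step)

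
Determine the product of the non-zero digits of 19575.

1575

1×9×5×7×5 = 1575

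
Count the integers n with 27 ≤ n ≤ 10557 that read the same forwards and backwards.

193

The integers in [27, 10557] that read the same forwards and backwards: 33, 44, 55, 66, 77, 88, …, 10401, 10501.
193 qualify.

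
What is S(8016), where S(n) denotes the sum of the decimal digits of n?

15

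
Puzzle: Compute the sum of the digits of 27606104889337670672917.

109

2+7+6+0+6+1+0+4+8+8+9+3+3+7+6+7+0+6+7+2+9+1+7 = 109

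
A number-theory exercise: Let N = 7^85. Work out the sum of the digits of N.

295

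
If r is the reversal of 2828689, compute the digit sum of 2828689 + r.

Reversal of 2828689 is 9868282; 2828689 + 9868282 = 12696971.
Digit sum of 12696971: 1+2+6+9+6+9+7+1 = 41.

41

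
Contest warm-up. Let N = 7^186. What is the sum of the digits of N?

7^186 = 15425364765854238719865682980850950480606374287625859312783428174914691263882113064915710538959556071717362843363289858942796464024227995050544648043803809649
Sum of its 158 digits: 748.

748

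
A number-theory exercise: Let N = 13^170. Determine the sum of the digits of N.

13^170 = 2346226264676171218943377764487265162013739274601682817280719528575613100160931743804257642190339296995834326643225948482423065291154565028159361841536678720312895975648480656354997740901449
Sum of its 190 digits: 853.

853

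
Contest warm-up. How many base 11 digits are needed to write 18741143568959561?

16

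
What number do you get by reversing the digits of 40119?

Reversing 40119 gives 91104.

91104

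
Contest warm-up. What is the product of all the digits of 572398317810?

0

5×7×2×3×9×8×3×1×7×8×1×0 = 0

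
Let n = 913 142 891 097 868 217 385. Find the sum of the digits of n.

102

9+1+3+1+4+2+8+9+1+0+9+7+8+6+8+2+1+7+3+8+5 = 102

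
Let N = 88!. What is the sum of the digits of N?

531

88! = 185482642257398439114796845645546284380220968949399346684421580986889562184028199319100141244804501828416633516851200000000000000000000
Sum of its 135 digits: 531.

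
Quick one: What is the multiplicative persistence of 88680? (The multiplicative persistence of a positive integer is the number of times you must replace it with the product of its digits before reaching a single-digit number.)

1

88680 → 0 (1 step)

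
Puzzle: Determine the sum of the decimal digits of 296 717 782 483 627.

2+9+6+7+1+7+7+8+2+4+8+3+6+2+7 = 79

79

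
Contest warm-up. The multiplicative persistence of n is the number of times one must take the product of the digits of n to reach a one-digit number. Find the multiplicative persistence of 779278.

5

779278 → 49392 → 1944 → 144 → 16 → 6 (5 steps)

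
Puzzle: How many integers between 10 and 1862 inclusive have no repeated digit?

The integers in [10, 1862] that have no repeated digit: 10, 12, 13, 14, 15, 16, …, 1860, 1862.
1158 qualify.

1158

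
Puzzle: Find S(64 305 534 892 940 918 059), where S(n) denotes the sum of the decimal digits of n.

6+4+3+0+5+5+3+4+8+9+2+9+4+0+9+1+8+0+5+9 = 94

94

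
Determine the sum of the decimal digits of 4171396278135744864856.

109

4+1+7+1+3+9+6+2+7+8+1+3+5+7+4+4+8+6+4+8+5+6 = 109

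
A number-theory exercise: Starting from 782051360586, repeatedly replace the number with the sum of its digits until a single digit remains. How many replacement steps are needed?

2

782051360586 → 51 → 6 (2 steps)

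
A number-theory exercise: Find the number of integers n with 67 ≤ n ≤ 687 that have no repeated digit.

453

The integers in [67, 687] that have no repeated digit: 67, 68, 69, 70, 71, 72, …, 685, 687.
453 qualify.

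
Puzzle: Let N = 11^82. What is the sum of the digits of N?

403

11^82 = 24785642596484137367310393918366845247634028377292875541962916350799472426091085092921
Sum of its 86 digits: 403.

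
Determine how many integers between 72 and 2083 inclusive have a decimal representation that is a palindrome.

The integers in [72, 2083] that have a decimal representation that is a palindrome: 77, 88, 99, 101, 111, 121, …, 1991, 2002.
104 qualify.

104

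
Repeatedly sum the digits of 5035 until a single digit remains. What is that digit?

5+0+3+5 = 13
1+3 = 4

4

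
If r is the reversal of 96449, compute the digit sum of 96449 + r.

28

Reversal of 96449 is 94469; 96449 + 94469 = 190918.
Digit sum of 190918: 1+9+0+9+1+8 = 28.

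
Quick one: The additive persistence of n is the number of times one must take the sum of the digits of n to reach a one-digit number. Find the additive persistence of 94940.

2

94940 → 26 → 8 (2 steps)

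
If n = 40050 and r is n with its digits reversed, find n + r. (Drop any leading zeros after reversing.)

45054

Reverse of 40050 is 5004.
40050 + 5004 = 45054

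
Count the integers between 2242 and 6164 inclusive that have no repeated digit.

The integers in [2242, 6164] that have no repeated digit: 2301, 2304, 2305, 2306, 2307, 2308, …, 6158, 6159.
1995 qualify.

1995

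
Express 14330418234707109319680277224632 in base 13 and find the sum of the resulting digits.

152

14330418234707109319680277224632 in base 13 is C02AB5A3B8344622B712103C732A.
Digit sum: 12+0+2+10+11+5+10+3+11+8+3+4+4+6+2+2+11+7+1+2+1+0+3+12+7+3+2+10 = 152.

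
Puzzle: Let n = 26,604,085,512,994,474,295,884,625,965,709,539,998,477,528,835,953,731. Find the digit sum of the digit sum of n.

11

First digit sum: 281.
2+8+1 = 11.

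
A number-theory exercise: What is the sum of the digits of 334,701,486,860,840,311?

67

3+3+4+7+0+1+4+8+6+8+6+0+8+4+0+3+1+1 = 67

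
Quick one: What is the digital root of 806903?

8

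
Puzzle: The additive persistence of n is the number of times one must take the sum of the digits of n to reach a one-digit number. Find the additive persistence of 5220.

1

5220 → 9 (1 step)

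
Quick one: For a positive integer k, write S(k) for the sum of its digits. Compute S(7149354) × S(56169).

S(7149354) = 7+1+4+9+3+5+4 = 33.
S(56169) = 5+6+1+6+9 = 27.
33 · 27 = 891.

891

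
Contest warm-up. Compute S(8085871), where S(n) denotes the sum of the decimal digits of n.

8+0+8+5+8+7+1 = 37

37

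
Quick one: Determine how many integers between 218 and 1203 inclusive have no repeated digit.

619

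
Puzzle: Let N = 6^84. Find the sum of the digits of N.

279

6^84 = 231582123678838102672736490567111386503858361810075859110326173696
Sum of its 66 digits: 279.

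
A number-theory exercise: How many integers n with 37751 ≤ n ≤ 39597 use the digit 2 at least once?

509

The integers in [37751, 39597] that use the digit 2 at least once: 37752, 37762, 37772, 37782, 37792, 37802, …, 39582, 39592.
509 qualify.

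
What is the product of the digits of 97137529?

119070

9×7×1×3×7×5×2×9 = 119070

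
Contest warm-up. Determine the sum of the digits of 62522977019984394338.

101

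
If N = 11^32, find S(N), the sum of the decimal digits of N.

139

11^32 = 2111377674535255285545615254209921
Sum of its 34 digits: 139.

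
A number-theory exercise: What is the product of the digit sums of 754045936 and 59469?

1419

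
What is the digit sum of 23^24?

23^24 = 480250763996501976790165756943041
Sum of its 33 digits: 154.

154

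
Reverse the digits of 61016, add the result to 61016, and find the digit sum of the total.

10

Reversal of 61016 is 61016; 61016 + 61016 = 122032.
Digit sum of 122032: 1+2+2+0+3+2 = 10.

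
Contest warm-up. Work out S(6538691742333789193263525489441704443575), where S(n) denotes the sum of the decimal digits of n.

6+5+3+8+6+9+1+7+4+2+3+3+3+7+8+9+1+9+3+2+6+3+5+2+5+4+8+9+4+4+1+7+0+4+4+4+3+5+7+5 = 189

189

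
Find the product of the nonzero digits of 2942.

144

2×9×4×2 = 144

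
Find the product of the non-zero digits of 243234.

576

2×4×3×2×3×4 = 576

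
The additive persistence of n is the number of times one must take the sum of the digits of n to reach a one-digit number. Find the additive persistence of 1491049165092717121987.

1491049165092717121987 → 94 → 13 → 4 (3 steps)

3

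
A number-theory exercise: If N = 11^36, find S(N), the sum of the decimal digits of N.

11^36 = 30912680532870672635673352936887453361
Sum of its 38 digits: 172.

172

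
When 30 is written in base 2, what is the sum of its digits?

4

30 in base 2 is 11110.
Digit sum: 1+1+1+1+0 = 4.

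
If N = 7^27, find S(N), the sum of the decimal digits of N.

91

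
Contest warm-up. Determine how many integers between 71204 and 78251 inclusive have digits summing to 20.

369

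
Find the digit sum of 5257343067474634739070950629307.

137

5+2+5+7+3+4+3+0+6+7+4+7+4+6+3+4+7+3+9+0+7+0+9+5+0+6+2+9+3+0+7 = 137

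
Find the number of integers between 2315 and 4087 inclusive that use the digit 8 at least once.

The integers in [2315, 4087] that use the digit 8 at least once: 2318, 2328, 2338, 2348, 2358, 2368, …, 4086, 4087.
500 qualify.

500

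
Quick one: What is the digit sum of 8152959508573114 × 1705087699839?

8152959508573114 × 1705087699839 = 13901510975353434751217528646
Sum of its 29 digits: 117.

117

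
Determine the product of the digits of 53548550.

0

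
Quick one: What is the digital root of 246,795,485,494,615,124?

5

2+4+6+7+9+5+4+8+5+4+9+4+6+1+5+1+2+4 = 86
8+6 = 14
1+4 = 5
(Equivalently, 246,795,485,494,615,124 mod 9 = 5.)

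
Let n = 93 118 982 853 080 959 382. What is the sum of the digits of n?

101

9+3+1+1+8+9+8+2+8+5+3+0+8+0+9+5+9+3+8+2 = 101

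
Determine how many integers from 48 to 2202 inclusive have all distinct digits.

1311

The integers in [48, 2202] that have all distinct digits: 48, 49, 50, 51, 52, 53, …, 2197, 2198.
1311 qualify.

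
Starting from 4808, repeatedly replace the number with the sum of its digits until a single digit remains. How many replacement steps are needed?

4808 → 20 → 2 (2 steps)

2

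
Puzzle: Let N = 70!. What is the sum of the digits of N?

70! = 11978571669969891796072783721689098736458938142546425857555362864628009582789845319680000000000000000
Sum of its 101 digits: 459.

459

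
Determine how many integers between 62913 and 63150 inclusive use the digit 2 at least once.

120

The integers in [62913, 63150] that use the digit 2 at least once: 62913, 62914, 62915, 62916, 62917, 62918, …, 63132, 63142.
120 qualify.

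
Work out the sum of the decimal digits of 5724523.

5+7+2+4+5+2+3 = 28

28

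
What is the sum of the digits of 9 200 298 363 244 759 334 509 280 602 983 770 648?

167

9+2+0+0+2+9+8+3+6+3+2+4+4+7+5+9+3+3+4+5+0+9+2+8+0+6+0+2+9+8+3+7+7+0+6+4+8 = 167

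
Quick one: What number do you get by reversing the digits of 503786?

687305

Reversing 503786 gives 687305.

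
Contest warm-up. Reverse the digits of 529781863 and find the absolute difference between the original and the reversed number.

Reverse of 529781863 is 368187925.
|529781863 − 368187925| = 161593938

161593938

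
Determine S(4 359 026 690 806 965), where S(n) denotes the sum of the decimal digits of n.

78

4+3+5+9+0+2+6+6+9+0+8+0+6+9+6+5 = 78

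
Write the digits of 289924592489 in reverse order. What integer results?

Reversing 289924592489 gives 984295429982.

984295429982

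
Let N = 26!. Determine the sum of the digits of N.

81

26! = 403291461126605635584000000
Sum of its 27 digits: 81.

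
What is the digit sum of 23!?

23! = 25852016738884976640000
Sum of its 23 digits: 99.

99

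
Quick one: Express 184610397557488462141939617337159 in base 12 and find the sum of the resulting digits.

184610397557488462141939617337159 in base 12 is 93BA775634860644B636557B27BA87.
Digit sum: 9+3+11+10+7+7+5+6+3+4+8+6+0+6+4+4+11+6+3+6+5+5+7+11+2+7+11+10+8+7 = 192.

192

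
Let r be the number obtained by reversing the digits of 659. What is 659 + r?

Reverse of 659 is 956.
659 + 956 = 1615

1615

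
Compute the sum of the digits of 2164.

2+1+6+4 = 13

13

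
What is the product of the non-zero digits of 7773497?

7×7×7×3×4×9×7 = 259308

259308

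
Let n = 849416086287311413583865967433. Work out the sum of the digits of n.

8+4+9+4+1+6+0+8+6+2+8+7+3+1+1+4+1+3+5+8+3+8+6+5+9+6+7+4+3+3 = 143

143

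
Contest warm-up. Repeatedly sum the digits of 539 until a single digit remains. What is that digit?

5+3+9 = 17
1+7 = 8

8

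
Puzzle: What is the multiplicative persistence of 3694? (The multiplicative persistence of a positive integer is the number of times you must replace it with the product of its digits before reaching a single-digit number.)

4

3694 → 648 → 192 → 18 → 8 (4 steps)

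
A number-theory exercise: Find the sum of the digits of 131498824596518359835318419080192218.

164

1+3+1+4+9+8+8+2+4+5+9+6+5+1+8+3+5+9+8+3+5+3+1+8+4+1+9+0+8+0+1+9+2+2+1+8 = 164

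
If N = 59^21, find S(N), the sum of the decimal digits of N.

59^21 = 15413179794770734626518662321719325259
Sum of its 38 digits: 170.

170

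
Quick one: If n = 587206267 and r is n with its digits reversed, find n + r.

1349809052

Reverse of 587206267 is 762602785.
587206267 + 762602785 = 1349809052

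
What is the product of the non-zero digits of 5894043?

17280

5×8×9×4×4×3 = 17280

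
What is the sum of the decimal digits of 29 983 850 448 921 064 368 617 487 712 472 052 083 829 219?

204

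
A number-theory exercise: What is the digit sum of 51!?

51! = 1551118753287382280224243016469303211063259720016986112000000000000
Sum of its 67 digits: 198.

198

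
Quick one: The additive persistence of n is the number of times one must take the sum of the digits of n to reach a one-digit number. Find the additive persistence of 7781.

2

7781 → 23 → 5 (2 steps)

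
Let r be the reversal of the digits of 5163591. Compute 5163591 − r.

3209976

Reverse of 5163591 is 1953615.
5163591 − 1953615 = 3209976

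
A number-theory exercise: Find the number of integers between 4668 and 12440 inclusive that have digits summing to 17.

The integers in [4668, 12440] that have digits summing to 17: 4670, 4706, 4715, 4724, 4733, 4742, …, 12428, 12437.
495 qualify.

495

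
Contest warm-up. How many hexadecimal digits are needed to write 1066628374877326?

13

1066628374877326 in base 16 is 3CA17C564548E, which has 13 digits.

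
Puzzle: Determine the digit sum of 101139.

1+0+1+1+3+9 = 15

15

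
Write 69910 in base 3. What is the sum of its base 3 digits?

12

69910 in base 3 is 10112220021.
Digit sum: 1+0+1+1+2+2+2+0+0+2+1 = 12.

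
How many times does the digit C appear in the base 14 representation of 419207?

1

419207 in base 14 is ACAB5.
The digit C appears 1 time.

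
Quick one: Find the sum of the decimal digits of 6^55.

6^55 = 6285195213566005335561053533150026217291776
Sum of its 43 digits: 162.

162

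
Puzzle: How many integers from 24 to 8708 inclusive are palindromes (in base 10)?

174

The integers in [24, 8708] that are palindromes (in base 10): 33, 44, 55, 66, 77, 88, …, 8558, 8668.
174 qualify.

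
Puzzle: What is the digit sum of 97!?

648

97! = 96192759682482119853328425949563698712343813919172976158104477319333745612481875498805879175589072651261284189679678167647067832320000000000000000000000
Sum of its 152 digits: 648.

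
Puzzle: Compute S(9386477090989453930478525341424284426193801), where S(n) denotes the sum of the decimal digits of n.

9+3+8+6+4+7+7+0+9+0+9+8+9+4+5+3+9+3+0+4+7+8+5+2+5+3+4+1+4+2+4+2+8+4+4+2+6+1+9+3+8+0+1 = 200

200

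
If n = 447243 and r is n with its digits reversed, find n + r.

Reverse of 447243 is 342744.
447243 + 342744 = 789987

789987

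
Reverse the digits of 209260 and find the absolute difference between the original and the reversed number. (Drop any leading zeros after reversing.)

146358

Reverse of 209260 is 62902.
|209260 − 62902| = 146358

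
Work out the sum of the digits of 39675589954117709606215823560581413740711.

3+9+6+7+5+5+8+9+9+5+4+1+1+7+7+0+9+6+0+6+2+1+5+8+2+3+5+6+0+5+8+1+4+1+3+7+4+0+7+1+1 = 181

181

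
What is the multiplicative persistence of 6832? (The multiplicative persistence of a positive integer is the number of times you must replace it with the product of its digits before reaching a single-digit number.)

6832 → 288 → 128 → 16 → 6 (4 steps)

4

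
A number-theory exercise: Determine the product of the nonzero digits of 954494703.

544320

9×5×4×4×9×4×7×3 = 544320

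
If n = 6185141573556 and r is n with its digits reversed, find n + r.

Reverse of 6185141573556 is 6553751415816.
6185141573556 + 6553751415816 = 12738892989372

12738892989372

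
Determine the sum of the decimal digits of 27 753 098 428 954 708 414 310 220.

2+7+7+5+3+0+9+8+4+2+8+9+5+4+7+0+8+4+1+4+3+1+0+2+2+0 = 105

105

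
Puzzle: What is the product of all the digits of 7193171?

1323

7×1×9×3×1×7×1 = 1323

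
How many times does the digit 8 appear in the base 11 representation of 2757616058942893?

2757616058942893 in base 11 is 729730448409745.
The digit 8 appears 1 time.

1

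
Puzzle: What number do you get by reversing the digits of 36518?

81563

Reversing 36518 gives 81563.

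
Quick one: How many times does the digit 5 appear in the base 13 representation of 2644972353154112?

2

2644972353154112 in base 13 is 896B1A9054B657.
The digit 5 appears 2 times.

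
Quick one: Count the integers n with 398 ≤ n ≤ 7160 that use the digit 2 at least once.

The integers in [398, 7160] that use the digit 2 at least once: 402, 412, 420, 421, 422, 423, …, 7142, 7152.
2503 qualify.

2503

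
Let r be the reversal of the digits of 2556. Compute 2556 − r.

Reverse of 2556 is 6552.
2556 − 6552 = -3996

-3996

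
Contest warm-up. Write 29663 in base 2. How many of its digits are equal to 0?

3

29663 in base 2 is 111001111011111.
The digit 0 appears 3 times.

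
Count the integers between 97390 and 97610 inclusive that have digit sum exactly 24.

The integers in [97390, 97610] that have digit sum exactly 24: 97404, 97413, 97422, 97431, 97440, 97503, 97512, 97521, 97530, 97602.
10 qualify.

10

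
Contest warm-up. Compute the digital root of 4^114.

1

The digital root of n equals n mod 9 (or 9 when 9 | n), so we need 4^114 mod 9.
4^114 ≡ 1 (mod 9), so the digital root is 1.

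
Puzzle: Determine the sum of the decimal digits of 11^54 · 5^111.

11^54 · 5^111 = 66202666135564934385178876437088647593372582359322239574918530258833104503308018728992325190214895958007446097326464951038360595703125
Sum of its 134 digits: 602.

602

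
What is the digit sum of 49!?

225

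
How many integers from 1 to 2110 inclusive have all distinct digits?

The integers in [1, 2110] that have all distinct digits: 1, 2, 3, 4, 5, 6, …, 2108, 2109.
1305 qualify.

1305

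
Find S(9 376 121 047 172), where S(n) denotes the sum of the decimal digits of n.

50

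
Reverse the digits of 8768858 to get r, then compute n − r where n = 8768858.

Reverse of 8768858 is 8588678.
8768858 − 8588678 = 180180

180180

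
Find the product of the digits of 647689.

6×4×7×6×8×9 = 72576

72576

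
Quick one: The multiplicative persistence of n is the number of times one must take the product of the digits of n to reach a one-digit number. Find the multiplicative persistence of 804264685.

1

804264685 → 0 (1 step)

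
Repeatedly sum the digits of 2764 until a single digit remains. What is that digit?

1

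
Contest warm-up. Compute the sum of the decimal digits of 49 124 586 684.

57

4+9+1+2+4+5+8+6+6+8+4 = 57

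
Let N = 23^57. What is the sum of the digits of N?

305

23^57 = 415419284132315712417280030850401847268465234537470378097327641202361494857303
Sum of its 78 digits: 305.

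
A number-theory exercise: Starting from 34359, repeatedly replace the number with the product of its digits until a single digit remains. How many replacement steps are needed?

2

34359 → 1620 → 0 (2 steps)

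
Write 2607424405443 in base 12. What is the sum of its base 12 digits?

55

2607424405443 in base 12 is 3614051A8683.
Digit sum: 3+6+1+4+0+5+1+10+8+6+8+3 = 55.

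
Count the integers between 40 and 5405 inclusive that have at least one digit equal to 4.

The integers in [40, 5405] that have at least one digit equal to 4: 40, 41, 42, 43, 44, 45, …, 5404, 5405.
2162 qualify.

2162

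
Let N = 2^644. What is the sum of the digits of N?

2^644 = 72999049881955123498258745691204661198291656115976958889267080286388402675338838184094604981077942396458276953177510516971019275542007007972042581115555427012031914789764239201325987075945660416
Sum of its 194 digits: 904.

904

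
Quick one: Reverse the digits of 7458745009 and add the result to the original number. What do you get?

16464223556

Reverse of 7458745009 is 9005478547.
7458745009 + 9005478547 = 16464223556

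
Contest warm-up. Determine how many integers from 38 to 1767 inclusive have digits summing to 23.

21

The integers in [38, 1767] that have digits summing to 23: 599, 689, 698, 779, 788, 797, …, 1688, 1697.
21 qualify.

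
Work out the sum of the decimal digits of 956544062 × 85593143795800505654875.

119

956544062 × 85593143795800505654875 = 81873613445785114220768102602250
Sum of its 32 digits: 119.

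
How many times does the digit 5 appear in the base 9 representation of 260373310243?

260373310243 in base 9 is 826055277557.
The digit 5 appears 4 times.

4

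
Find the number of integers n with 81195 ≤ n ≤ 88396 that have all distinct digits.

2310

The integers in [81195, 88396] that have all distinct digits: 81203, 81204, 81205, 81206, 81207, 81209, …, 87964, 87965.
2310 qualify.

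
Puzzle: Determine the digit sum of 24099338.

2+4+0+9+9+3+3+8 = 38

38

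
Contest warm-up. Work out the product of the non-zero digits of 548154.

3200

5×4×8×1×5×4 = 3200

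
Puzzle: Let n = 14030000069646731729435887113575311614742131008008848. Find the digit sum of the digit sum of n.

First digit sum: 195.
1+9+5 = 15.

15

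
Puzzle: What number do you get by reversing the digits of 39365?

56393

Reversing 39365 gives 56393.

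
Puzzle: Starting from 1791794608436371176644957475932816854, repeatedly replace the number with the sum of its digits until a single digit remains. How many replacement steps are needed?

3

1791794608436371176644957475932816854 → 187 → 16 → 7 (3 steps)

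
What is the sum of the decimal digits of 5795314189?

52

5+7+9+5+3+1+4+1+8+9 = 52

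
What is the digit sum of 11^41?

11^41 = 4978518112499354698647829163838661251242411
Sum of its 43 digits: 203.

203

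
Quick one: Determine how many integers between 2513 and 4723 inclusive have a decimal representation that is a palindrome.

The integers in [2513, 4723] that have a decimal representation that is a palindrome: 2552, 2662, 2772, 2882, 2992, 3003, …, 4554, 4664.
22 qualify.

22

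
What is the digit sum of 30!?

30! = 265252859812191058636308480000000
Sum of its 33 digits: 117.

117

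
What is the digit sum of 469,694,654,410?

58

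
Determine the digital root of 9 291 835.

9+2+9+1+8+3+5 = 37
3+7 = 10
1+0 = 1
(Equivalently, 9 291 835 mod 9 = 1.)

1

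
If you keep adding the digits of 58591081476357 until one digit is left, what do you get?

5+8+5+9+1+0+8+1+4+7+6+3+5+7 = 69
6+9 = 15
1+5 = 6

6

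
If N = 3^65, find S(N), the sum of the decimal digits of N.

135

3^65 = 10301051460877537453973547267843
Sum of its 32 digits: 135.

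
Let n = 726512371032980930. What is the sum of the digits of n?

7+2+6+5+1+2+3+7+1+0+3+2+9+8+0+9+3+0 = 68

68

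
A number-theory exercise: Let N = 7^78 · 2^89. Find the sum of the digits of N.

7^78 · 2^89 = 512055146212342519122468743530009915298788604995627299411332072703389831959799466249880076288
Sum of its 93 digits: 428.

428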